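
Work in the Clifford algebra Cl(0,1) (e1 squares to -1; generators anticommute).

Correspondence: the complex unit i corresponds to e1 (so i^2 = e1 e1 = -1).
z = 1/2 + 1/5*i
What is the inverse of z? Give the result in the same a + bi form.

In blades: z = 1/2 + 1/5*e1.
With qbar = 1/2 - 1/5*e1 (scalar fixed, mapped units negated), z qbar = 29/100 (the sum of squared coefficients), so z^-1 = qbar / (29/100) = 50/29 - 20/29*e1; translating back:
Answer: 50/29 - 20/29*i


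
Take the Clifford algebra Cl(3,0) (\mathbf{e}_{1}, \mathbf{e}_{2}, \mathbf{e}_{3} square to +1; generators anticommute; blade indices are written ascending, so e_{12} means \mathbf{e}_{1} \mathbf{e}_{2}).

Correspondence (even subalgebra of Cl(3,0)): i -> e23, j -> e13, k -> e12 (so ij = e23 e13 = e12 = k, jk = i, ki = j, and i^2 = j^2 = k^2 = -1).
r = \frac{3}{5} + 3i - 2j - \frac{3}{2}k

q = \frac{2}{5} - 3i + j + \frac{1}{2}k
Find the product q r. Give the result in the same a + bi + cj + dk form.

In blades: q = \frac{2}{5} + \frac{1}{2} e_{12} + e_{13} - 3 e_{23}, r = \frac{3}{5} - \frac{3}{2} e_{12} - 2 e_{13} + 3 e_{23}.
Distribute q over r term by term (generator squares from the signature, products reordered to ascending indices): (\frac{2}{5})*r = \frac{6}{25} - \frac{3}{5} e_{12} - \frac{4}{5} e_{13} + \frac{6}{5} e_{23}; (\frac{1}{2} e_{12})*r = \frac{3}{4} + \frac{3}{10} e_{12} + \frac{3}{2} e_{13} + e_{23}; (e_{13})*r = 2 - 3 e_{12} + \frac{3}{5} e_{13} - \frac{3}{2} e_{23}; (-3 e_{23})*r = 9 + 6 e_{12} - \frac{9}{2} e_{13} - \frac{9}{5} e_{23}.
Sum: \frac{1199}{100} + \frac{27}{10} e_{12} - \frac{16}{5} e_{13} - \frac{11}{10} e_{23}; translating back through the correspondence:
Answer: \frac{1199}{100} - \frac{11}{10}i - \frac{16}{5}j + \frac{27}{10}k


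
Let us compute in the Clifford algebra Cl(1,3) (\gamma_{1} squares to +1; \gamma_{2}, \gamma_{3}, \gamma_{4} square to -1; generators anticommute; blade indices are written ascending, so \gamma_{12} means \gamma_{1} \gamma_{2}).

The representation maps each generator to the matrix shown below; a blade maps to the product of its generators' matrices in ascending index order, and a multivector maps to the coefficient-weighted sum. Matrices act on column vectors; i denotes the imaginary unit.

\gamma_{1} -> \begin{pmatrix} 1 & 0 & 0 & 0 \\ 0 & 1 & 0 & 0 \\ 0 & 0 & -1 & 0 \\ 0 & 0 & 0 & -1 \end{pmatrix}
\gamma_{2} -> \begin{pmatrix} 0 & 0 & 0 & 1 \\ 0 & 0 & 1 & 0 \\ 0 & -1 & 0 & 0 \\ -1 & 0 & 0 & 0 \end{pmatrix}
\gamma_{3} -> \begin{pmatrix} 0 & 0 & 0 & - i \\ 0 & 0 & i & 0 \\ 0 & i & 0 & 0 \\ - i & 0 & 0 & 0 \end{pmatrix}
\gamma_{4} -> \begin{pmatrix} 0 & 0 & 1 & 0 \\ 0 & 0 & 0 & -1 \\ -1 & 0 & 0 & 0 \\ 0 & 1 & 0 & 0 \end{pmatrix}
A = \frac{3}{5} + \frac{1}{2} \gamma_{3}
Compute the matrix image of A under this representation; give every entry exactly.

M = (\frac{3}{5})*1 + (\frac{1}{2})*rho(\gamma_{3}), summed entrywise (1 is the identity matrix):
Answer: \begin{pmatrix} \frac{3}{5} & 0 & 0 & - \frac{i}{2} \\ 0 & \frac{3}{5} & \frac{i}{2} & 0 \\ 0 & \frac{i}{2} & \frac{3}{5} & 0 \\ - \frac{i}{2} & 0 & 0 & \frac{3}{5} \end{pmatrix}


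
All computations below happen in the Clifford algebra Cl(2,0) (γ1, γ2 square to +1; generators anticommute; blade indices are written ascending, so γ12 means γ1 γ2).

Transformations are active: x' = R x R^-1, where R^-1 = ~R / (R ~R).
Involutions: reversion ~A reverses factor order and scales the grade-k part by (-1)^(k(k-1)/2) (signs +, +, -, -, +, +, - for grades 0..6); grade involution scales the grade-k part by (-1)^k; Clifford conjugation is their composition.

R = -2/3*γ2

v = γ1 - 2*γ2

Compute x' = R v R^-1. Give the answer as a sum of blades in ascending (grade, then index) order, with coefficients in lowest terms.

~R = -2/3*γ2, and R ~R = 4/9, so R^-1 = ~R / (4/9).
R v = 4/3 + 2/3*γ12
Answer: -γ1 - 2*γ2


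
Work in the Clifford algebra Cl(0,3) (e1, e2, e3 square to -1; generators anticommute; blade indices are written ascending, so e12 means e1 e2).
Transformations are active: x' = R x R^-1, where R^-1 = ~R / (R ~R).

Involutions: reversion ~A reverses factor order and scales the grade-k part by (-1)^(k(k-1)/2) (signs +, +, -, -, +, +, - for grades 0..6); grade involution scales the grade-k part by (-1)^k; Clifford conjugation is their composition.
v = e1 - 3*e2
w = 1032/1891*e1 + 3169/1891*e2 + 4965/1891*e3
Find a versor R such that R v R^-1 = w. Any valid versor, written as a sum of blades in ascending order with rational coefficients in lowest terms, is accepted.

Since q(v) = q(w) = -10, the sum R = v + w = 2923/1891*e1 - 2504/1891*e2 + 4965/1891*e3 does the job whenever invertible.
Answer: 2923/1891*e1 - 2504/1891*e2 + 4965/1891*e3


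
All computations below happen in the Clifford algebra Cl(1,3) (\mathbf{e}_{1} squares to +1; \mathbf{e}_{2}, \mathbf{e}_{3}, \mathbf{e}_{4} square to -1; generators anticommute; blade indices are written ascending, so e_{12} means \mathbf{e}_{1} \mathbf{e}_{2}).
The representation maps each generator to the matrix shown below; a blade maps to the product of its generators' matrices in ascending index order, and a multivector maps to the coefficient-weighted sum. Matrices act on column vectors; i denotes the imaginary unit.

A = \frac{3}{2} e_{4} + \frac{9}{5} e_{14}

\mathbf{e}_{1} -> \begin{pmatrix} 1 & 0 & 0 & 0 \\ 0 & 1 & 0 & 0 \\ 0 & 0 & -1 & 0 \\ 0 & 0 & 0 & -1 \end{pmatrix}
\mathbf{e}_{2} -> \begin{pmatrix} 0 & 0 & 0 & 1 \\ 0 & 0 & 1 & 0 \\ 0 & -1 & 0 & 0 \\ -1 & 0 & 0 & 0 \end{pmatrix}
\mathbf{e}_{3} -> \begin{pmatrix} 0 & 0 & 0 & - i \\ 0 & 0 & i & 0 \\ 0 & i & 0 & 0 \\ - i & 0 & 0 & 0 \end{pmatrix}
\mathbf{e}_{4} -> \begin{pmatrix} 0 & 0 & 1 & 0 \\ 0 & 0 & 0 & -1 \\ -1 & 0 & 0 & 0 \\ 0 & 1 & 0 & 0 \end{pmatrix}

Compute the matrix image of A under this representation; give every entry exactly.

Bivector images (products of the table entries): rho(e_{14}) = rho(\mathbf{e}_{1})rho(\mathbf{e}_{4}) = \begin{pmatrix} 0 & 0 & 1 & 0 \\ 0 & 0 & 0 & -1 \\ 1 & 0 & 0 & 0 \\ 0 & -1 & 0 & 0 \end{pmatrix}.
M = (\frac{3}{2})*rho(e_{4}) + (\frac{9}{5})*rho(e_{14}), summed entrywise:
Answer: \begin{pmatrix} 0 & 0 & \frac{33}{10} & 0 \\ 0 & 0 & 0 & - \frac{33}{10} \\ \frac{3}{10} & 0 & 0 & 0 \\ 0 & - \frac{3}{10} & 0 & 0 \end{pmatrix}


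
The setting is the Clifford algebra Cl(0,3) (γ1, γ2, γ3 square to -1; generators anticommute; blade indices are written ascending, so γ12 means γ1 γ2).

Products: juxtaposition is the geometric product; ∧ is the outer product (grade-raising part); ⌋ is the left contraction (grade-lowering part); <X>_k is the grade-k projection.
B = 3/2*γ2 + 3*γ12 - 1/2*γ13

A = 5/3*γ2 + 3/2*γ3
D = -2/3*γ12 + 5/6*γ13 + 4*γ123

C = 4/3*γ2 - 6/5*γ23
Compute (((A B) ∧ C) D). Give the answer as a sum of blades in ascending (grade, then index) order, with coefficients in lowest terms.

step 1: -5/2 + 17/4*γ1 - 9/4*γ23 + 16/3*γ123
step 2: -10/3*γ2 + 17/3*γ12 + 3*γ23 - 51/10*γ123
step 3: -748/45 - 88/9*γ1 - 17/4*γ2 - 391/15*γ3 - 5/2*γ12 - 46/3*γ13 + 85/18*γ23 + 25/9*γ123
Answer: -748/45 - 88/9*γ1 - 17/4*γ2 - 391/15*γ3 - 5/2*γ12 - 46/3*γ13 + 85/18*γ23 + 25/9*γ123


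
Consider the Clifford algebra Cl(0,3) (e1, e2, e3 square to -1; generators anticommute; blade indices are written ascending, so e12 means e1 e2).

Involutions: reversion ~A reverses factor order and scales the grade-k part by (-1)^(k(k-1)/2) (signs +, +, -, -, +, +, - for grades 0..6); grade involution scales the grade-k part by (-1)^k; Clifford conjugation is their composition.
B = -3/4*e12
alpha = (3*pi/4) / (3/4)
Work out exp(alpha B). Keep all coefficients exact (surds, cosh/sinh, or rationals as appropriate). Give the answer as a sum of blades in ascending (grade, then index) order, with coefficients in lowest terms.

B^2 = (-3/4)^2*(e12)^2 = 9/16*(-1) = -9/16 (a basis 2-blade squares to minus the product of its generators' squares).
B^2 = -9/16 — circular case — the even/odd split gives cos and sin: l = 3/4, alpha*l = 3*pi/4, so exp(alpha B) = cos(3*pi/4) + (sin(3*pi/4)/(3/4))*B = -sqrt(2)/2 + (2*sqrt(2)/3)*B.
Answer: -sqrt(2)/2 - sqrt(2)/2*e12


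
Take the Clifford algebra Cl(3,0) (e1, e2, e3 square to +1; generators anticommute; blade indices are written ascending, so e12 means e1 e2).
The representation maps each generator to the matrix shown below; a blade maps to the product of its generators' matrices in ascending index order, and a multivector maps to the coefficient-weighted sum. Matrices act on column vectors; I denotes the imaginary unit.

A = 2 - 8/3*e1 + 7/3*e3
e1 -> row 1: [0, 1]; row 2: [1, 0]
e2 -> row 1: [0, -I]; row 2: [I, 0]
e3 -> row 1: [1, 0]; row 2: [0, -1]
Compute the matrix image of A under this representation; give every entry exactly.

M = (2)*1 + (-8/3)*rho(e1) + (7/3)*rho(e3), summed entrywise (1 is the identity matrix):
Answer: row 1: [13/3, -8/3]; row 2: [-8/3, -1/3]


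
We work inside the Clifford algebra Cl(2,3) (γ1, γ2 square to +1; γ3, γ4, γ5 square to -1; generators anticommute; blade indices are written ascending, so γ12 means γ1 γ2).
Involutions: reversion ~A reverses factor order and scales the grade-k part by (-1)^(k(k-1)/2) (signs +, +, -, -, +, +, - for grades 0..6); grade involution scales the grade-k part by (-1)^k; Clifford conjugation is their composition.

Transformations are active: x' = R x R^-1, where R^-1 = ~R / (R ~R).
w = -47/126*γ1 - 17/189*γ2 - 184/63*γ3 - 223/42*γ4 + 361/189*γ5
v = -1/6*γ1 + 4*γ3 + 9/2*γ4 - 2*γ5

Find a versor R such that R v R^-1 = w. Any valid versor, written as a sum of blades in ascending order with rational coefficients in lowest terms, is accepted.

R = v + w = -34/63*γ1 - 17/189*γ2 + 68/63*γ3 - 17/21*γ4 - 17/189*γ5 works: the equal norms (-362/9) guarantee its sandwich swaps v into w.
Answer: -34/63*γ1 - 17/189*γ2 + 68/63*γ3 - 17/21*γ4 - 17/189*γ5


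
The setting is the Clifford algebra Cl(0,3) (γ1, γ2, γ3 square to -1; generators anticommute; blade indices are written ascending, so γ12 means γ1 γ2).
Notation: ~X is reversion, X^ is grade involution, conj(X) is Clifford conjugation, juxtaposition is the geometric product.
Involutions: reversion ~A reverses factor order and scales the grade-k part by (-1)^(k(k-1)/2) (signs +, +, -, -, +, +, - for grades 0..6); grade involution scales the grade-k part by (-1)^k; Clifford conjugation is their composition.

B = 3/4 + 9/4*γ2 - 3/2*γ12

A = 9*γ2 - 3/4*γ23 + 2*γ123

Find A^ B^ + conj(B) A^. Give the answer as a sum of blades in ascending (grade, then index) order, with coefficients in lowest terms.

first term: -81/4 + 27/2*γ1 - 27/4*γ2 - 21/16*γ3 + 45/8*γ13 - 9/16*γ23 - 3/2*γ123
second term: -81/4 + 27/2*γ1 - 27/4*γ2 + 21/16*γ3 + 45/8*γ13 - 9/16*γ23 - 3/2*γ123
Answer: -81/2 + 27*γ1 - 27/2*γ2 + 45/4*γ13 - 9/8*γ23 - 3*γ123


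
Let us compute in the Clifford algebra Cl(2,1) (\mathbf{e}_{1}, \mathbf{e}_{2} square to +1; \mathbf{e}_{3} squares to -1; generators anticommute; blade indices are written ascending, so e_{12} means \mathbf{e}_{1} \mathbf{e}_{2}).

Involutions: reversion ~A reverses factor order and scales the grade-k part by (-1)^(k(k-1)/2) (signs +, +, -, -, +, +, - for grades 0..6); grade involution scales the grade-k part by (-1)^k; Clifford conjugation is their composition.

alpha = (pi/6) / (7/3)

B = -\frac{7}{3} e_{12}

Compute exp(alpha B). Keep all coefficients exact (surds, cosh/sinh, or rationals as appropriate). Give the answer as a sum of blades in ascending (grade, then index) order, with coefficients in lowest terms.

B^2 = (-\frac{7}{3})^2*(e_{12})^2 = \frac{49}{9}*(-1) = -\frac{49}{9} (a basis 2-blade squares to minus the product of its generators' squares).
B^2 = -\frac{49}{9} — since the square is negative, the closed form is circular: l = \frac{7}{3}, alpha*l = \frac{\pi}{6}, so exp(alpha B) = cos(\frac{\pi}{6}) + (sin(\frac{\pi}{6})/(\frac{7}{3}))*B = \frac{\sqrt{3}}{2} + (\frac{3}{14})*B.
Answer: \frac{\sqrt{3}}{2} - \frac{1}{2} e_{12}


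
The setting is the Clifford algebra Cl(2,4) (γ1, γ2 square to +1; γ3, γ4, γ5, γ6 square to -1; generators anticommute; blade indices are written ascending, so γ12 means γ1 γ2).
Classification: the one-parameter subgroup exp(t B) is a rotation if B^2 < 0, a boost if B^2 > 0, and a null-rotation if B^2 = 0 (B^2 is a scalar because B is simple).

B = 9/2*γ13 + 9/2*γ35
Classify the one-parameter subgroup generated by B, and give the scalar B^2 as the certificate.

B^2 term by term: the squares give (9/2)^2*(γ13)^2 + (9/2)^2*(γ35)^2 = 81/4*(+1) + 81/4*(-1) = 0 (each basis 2-blade squares to minus the product of its generators' squares); cross terms between blades sharing an index anticommute and cancel. So B^2 = 0.
Answer: null-rotation, certificate B^2 = 0. Key observation: B^2 = 0 is a conjugation invariant, so its sign decides the class regardless of the surface form of B.


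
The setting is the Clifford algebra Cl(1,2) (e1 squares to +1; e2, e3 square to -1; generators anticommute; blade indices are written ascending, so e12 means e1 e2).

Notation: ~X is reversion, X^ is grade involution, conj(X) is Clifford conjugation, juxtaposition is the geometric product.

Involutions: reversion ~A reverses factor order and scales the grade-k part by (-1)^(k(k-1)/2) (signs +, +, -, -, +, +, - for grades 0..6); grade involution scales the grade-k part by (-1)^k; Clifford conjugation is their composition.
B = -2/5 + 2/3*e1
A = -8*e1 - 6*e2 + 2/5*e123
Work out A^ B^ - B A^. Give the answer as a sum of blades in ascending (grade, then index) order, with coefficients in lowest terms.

first term: -16/3 - 16/5*e1 - 12/5*e2 + 4*e12 + 4/15*e23 + 4/25*e123
second term: 16/3 - 16/5*e1 - 12/5*e2 + 4*e12 - 4/15*e23 + 4/25*e123
Answer: -32/3 + 8/15*e23


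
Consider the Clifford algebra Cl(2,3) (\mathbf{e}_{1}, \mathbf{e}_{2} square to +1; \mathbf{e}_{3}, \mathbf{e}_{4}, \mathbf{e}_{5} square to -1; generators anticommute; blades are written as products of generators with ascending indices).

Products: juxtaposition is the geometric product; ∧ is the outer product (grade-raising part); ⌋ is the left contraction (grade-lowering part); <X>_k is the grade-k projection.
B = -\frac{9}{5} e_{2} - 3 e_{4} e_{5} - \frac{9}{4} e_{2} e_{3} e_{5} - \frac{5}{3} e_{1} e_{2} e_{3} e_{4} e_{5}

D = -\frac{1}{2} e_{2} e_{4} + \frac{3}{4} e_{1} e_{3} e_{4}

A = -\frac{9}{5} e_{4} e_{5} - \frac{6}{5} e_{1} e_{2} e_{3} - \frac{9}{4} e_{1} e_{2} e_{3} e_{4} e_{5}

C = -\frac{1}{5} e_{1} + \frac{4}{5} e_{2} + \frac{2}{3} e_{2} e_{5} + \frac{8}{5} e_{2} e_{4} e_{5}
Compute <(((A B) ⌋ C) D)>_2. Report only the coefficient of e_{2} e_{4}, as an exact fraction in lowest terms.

step 1: -\frac{183}{20} - \frac{54}{25} e_{1} e_{3} - \frac{81}{16} e_{1} e_{4} + \frac{27}{10} e_{1} e_{5} + 2 e_{4} e_{5} - \frac{39}{4} e_{1} e_{2} e_{3} - \frac{81}{20} e_{2} e_{3} e_{4} + \frac{81}{25} e_{2} e_{4} e_{5} - \frac{81}{20} e_{1} e_{3} e_{4} e_{5} + \frac{18}{5} e_{1} e_{2} e_{3} e_{4} e_{5}
step 2: -\frac{648}{125} + \frac{183}{100} e_{1} - \frac{263}{25} e_{2} - \frac{61}{10} e_{2} e_{5} - \frac{366}{25} e_{2} e_{4} e_{5}
step 3: \frac{263}{50} e_{4} + \frac{183}{25} e_{5} + \frac{324}{125} e_{2} e_{4} + \frac{549}{400} e_{3} e_{4} + \frac{61}{20} e_{4} e_{5} - \frac{183}{200} e_{1} e_{2} e_{4} - \frac{486}{125} e_{1} e_{3} e_{4} + \frac{789}{100} e_{1} e_{2} e_{3} e_{4} + \frac{549}{50} e_{1} e_{2} e_{3} e_{5} - \frac{183}{40} e_{1} e_{2} e_{3} e_{4} e_{5}
step 4: \frac{324}{125} e_{2} e_{4} + \frac{549}{400} e_{3} e_{4} + \frac{61}{20} e_{4} e_{5}
Answer: \frac{324}{125}


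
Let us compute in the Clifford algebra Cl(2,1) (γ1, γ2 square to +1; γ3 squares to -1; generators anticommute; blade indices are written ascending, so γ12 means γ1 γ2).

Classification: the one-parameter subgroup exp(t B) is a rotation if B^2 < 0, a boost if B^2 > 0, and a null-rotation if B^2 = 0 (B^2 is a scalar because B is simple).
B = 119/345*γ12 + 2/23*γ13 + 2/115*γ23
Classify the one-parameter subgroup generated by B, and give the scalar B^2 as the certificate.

B^2 term by term: the squares give (119/345)^2*(γ12)^2 + (2/23)^2*(γ13)^2 + (2/115)^2*(γ23)^2 = 14161/119025*(-1) + 4/529*(+1) + 4/13225*(+1) = -1/9 (each basis 2-blade squares to minus the product of its generators' squares); cross terms between blades sharing an index anticommute and cancel. So B^2 = -1/9.
Answer: rotation, certificate B^2 = -1/9. Why this suffices: the scalar -1/9 survives any versor conjugation, so its sign alone determines the class however B is presented.


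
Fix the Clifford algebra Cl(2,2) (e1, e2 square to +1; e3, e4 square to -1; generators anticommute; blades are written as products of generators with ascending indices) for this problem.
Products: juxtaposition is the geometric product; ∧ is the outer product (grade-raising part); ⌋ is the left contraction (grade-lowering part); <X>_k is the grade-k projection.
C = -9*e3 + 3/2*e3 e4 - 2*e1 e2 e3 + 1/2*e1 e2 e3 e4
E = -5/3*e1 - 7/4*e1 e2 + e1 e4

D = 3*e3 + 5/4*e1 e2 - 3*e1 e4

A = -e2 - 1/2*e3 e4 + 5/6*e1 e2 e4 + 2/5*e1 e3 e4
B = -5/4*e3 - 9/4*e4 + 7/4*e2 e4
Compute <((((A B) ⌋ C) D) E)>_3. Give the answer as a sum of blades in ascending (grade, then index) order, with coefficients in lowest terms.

step 1: 35/24*e1 - 9/8*e3 - 9/8*e4 + 15/8*e1 e2 + 9/10*e1 e3 - 1/2*e1 e4 + 17/8*e2 e3 + 9/4*e2 e4 - 7/10*e1 e2 e3 + 25/24*e1 e2 e3 e4
step 2: -1969/240 - 17/4*e1 + 9/5*e2 + 33/16*e3 + 107/80*e4 - 9/4*e1 e2 - 9/8*e1 e3 + 17/16*e1 e4 - 19/6*e2 e3 - 9/20*e2 e4 - 15/16*e3 e4 - 9/16*e1 e2 e3 + 9/16*e1 e2 e4 + 35/48*e2 e3 e4
step 3: -105/16 - 231/80*e1 + 47/8*e2 - 7651/320*e3 + 591/64*e4 - 9521/960*e1 e2 - 557/48*e1 e3 + 1007/40*e1 e4 + 639/160*e2 e3 - 207/64*e2 e4 - 591/80*e3 e4 - 407/64*e1 e2 e3 + 2263/320*e1 e2 e4 + 401/192*e1 e3 e4 + 243/80*e2 e3 e4 + 425/64*e1 e2 e3 e4
step 4: 9701/768 + 1949/64*e1 - 53419/2880*e2 - 75013/2304*e3 + 39511/768*e4 + 2353/96*e1 e2 - 48907/1920*e1 e3 + 811/256*e1 e4 + 2403/64*e2 e3 - 1837/40*e2 e4 + 45491/2304*e3 e4 + 9785/256*e1 e2 e3 - 4261/256*e1 e2 e4 + 3323/80*e1 e3 e4 + 809/768*e2 e3 e4 + 1407/64*e1 e2 e3 e4
step 5: 9785/256*e1 e2 e3 - 4261/256*e1 e2 e4 + 3323/80*e1 e3 e4 + 809/768*e2 e3 e4
Answer: 9785/256*e1 e2 e3 - 4261/256*e1 e2 e4 + 3323/80*e1 e3 e4 + 809/768*e2 e3 e4


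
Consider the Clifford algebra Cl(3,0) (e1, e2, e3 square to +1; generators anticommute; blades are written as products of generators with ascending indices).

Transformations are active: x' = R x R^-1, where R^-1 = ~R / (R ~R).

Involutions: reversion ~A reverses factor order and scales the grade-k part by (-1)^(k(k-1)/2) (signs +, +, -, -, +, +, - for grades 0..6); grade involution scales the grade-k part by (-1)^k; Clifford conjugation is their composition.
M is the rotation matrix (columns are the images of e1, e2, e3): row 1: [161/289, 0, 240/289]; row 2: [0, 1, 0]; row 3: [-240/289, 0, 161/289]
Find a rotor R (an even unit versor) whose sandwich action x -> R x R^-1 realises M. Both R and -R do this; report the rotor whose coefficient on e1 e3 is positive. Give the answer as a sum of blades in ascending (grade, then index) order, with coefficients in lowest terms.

Method: write R = a + b12*e1 e2 + b13*e1 e3 + b23*e2 e3 with a^2 + b12^2 + b13^2 + b23^2 = 1 (so R^-1 = ~R). Expanding the columns R e_j ~R gives tr M = 4a^2 - 1 and, from the antisymmetric part, M21 - M12 = -4a*b12, M13 - M31 = 4a*b13, M32 - M23 = -4a*b23.
Here tr M = 611/289, so a^2 = (1 + tr M)/4 = 225/289 and a = ±15/17. Taking a = 15/17: M21 - M12 = 0, M13 - M31 = 480/289, M32 - M23 = 0, giving b12 = 0, b13 = 8/17, b23 = 0, i.e. R = 15/17 + 8/17*e1 e3.
Its e1 e3 coefficient is already positive.
Answer: 15/17 + 8/17*e1 e3. Recall the cover is two-to-one: with M of trace 611/289, both preimages act alike, and the stated e1 e3 sign chooses the sheet.


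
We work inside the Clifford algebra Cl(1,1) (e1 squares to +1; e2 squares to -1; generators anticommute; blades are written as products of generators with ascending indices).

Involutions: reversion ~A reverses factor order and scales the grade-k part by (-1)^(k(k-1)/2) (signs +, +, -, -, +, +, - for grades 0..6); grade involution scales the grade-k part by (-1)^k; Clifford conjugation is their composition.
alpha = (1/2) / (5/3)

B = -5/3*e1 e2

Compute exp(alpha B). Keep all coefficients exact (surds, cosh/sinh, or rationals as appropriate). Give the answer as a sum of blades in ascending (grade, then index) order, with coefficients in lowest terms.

B^2 = (-5/3)^2*(e1 e2)^2 = 25/9*(+1) = 25/9 (a basis 2-blade squares to minus the product of its generators' squares).
B^2 = 25/9 — the series telescopes hyperbolically here: l = 5/3, alpha*l = 1/2, so exp(alpha B) = cosh(1/2) + (sinh(1/2)/(5/3))*B = cosh(1/2) + (3*sinh(1/2)/5)*B.
Answer: cosh(1/2) - sinh(1/2)*e1 e2


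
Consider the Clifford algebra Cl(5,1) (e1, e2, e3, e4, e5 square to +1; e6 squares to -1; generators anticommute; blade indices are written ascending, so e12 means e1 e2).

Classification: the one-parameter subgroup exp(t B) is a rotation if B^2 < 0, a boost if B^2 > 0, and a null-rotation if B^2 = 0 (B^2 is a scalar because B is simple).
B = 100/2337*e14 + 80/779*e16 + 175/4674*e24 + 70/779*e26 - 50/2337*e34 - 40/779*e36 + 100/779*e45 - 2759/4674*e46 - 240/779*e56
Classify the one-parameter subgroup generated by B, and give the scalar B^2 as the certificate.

B^2 term by term: the squares give (100/2337)^2*(e14)^2 + (80/779)^2*(e16)^2 + (175/4674)^2*(e24)^2 + (70/779)^2*(e26)^2 + (-50/2337)^2*(e34)^2 + (-40/779)^2*(e36)^2 + (100/779)^2*(e45)^2 + (-2759/4674)^2*(e46)^2 + (-240/779)^2*(e56)^2 = 10000/5461569*(-1) + 6400/606841*(+1) + 30625/21846276*(-1) + 4900/606841*(+1) + 2500/5461569*(-1) + 1600/606841*(+1) + 10000/606841*(-1) + 7612081/21846276*(+1) + 57600/606841*(+1) = 4/9 (each basis 2-blade squares to minus the product of its generators' squares); cross terms between blades sharing an index anticommute and cancel; the commuting (index-disjoint) pairs give grade-4 terms 2*c*c'*(blade product), which cancel blade by blade — e1246: -14000/1820523 + 14000/1820523 = 0; e1346: 8000/1820523 - 8000/1820523 = 0; e1456: -16000/606841 + 16000/606841 = 0; e2346: 7000/1820523 - 7000/1820523 = 0; e2456: -14000/606841 + 14000/606841 = 0; e3456: 8000/606841 - 8000/606841 = 0 — confirming B is simple. So B^2 = 4/9.
Answer: boost, certificate B^2 = 4/9. No conjugation can change B^2 = 4/9; the sign gives the class.


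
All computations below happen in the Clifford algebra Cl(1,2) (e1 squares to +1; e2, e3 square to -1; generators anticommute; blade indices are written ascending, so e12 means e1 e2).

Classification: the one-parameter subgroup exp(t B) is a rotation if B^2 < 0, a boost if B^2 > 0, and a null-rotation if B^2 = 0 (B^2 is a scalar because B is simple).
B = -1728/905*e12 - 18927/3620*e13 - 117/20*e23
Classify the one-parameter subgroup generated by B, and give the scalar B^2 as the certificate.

B^2 term by term: the squares give (-1728/905)^2*(e12)^2 + (-18927/3620)^2*(e13)^2 + (-117/20)^2*(e23)^2 = 2985984/819025*(+1) + 358231329/13104400*(+1) + 13689/400*(-1) = -81/25 (each basis 2-blade squares to minus the product of its generators' squares); cross terms between blades sharing an index anticommute and cancel. So B^2 = -81/25.
Answer: rotation, certificate B^2 = -81/25. Key observation: B^2 = -81/25 is a conjugation invariant, so its sign decides the class regardless of the surface form of B.


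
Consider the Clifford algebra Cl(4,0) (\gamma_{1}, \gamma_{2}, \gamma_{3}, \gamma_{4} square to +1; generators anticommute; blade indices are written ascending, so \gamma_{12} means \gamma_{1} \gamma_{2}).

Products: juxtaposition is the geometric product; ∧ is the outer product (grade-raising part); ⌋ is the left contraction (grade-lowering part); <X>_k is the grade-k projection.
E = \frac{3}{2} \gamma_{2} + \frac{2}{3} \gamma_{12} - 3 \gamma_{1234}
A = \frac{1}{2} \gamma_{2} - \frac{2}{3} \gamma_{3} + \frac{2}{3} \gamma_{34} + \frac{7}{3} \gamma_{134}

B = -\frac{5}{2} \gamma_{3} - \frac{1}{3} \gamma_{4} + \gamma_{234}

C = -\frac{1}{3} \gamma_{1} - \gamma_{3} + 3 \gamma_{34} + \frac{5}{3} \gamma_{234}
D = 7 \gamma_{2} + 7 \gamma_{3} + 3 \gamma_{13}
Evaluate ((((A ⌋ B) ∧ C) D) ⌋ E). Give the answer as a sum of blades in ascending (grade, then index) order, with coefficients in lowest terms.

step 1: \frac{5}{3} - \frac{2}{3} \gamma_{2} + \frac{2}{3} \gamma_{24} + \frac{1}{2} \gamma_{34}
step 2: -\frac{5}{9} \gamma_{1} - \frac{5}{3} \gamma_{3} - \frac{2}{9} \gamma_{12} + \frac{2}{3} \gamma_{23} + 5 \gamma_{34} - \frac{2}{9} \gamma_{124} - \frac{1}{6} \gamma_{134} + \frac{13}{9} \gamma_{234}
step 3: -\frac{35}{3} + \frac{31}{9} \gamma_{1} + \frac{14}{3} \gamma_{2} - \frac{19}{3} \gamma_{3} - \frac{69}{2} \gamma_{4} - \frac{17}{9} \gamma_{12} - \frac{35}{9} \gamma_{13} - \frac{221}{18} \gamma_{14} + \frac{37}{3} \gamma_{23} - \frac{91}{9} \gamma_{24} + \frac{91}{9} \gamma_{34} - \frac{14}{9} \gamma_{123} + \frac{13}{3} \gamma_{124} + \frac{107}{3} \gamma_{234} + \frac{7}{18} \gamma_{1234}
step 4: \frac{383}{54} - \frac{991}{9} \gamma_{1} - \frac{821}{54} \gamma_{2} - 13 \gamma_{3} - \frac{14}{3} \gamma_{4} + \frac{203}{9} \gamma_{12} + \frac{91}{3} \gamma_{13} + 37 \gamma_{14} - \frac{221}{6} \gamma_{23} + \frac{35}{3} \gamma_{24} - \frac{17}{3} \gamma_{34} - \frac{207}{2} \gamma_{123} + 19 \gamma_{124} + 14 \gamma_{134} - \frac{31}{3} \gamma_{234} + 35 \gamma_{1234}
Answer: \frac{383}{54} - \frac{991}{9} \gamma_{1} - \frac{821}{54} \gamma_{2} - 13 \gamma_{3} - \frac{14}{3} \gamma_{4} + \frac{203}{9} \gamma_{12} + \frac{91}{3} \gamma_{13} + 37 \gamma_{14} - \frac{221}{6} \gamma_{23} + \frac{35}{3} \gamma_{24} - \frac{17}{3} \gamma_{34} - \frac{207}{2} \gamma_{123} + 19 \gamma_{124} + 14 \gamma_{134} - \frac{31}{3} \gamma_{234} + 35 \gamma_{1234}


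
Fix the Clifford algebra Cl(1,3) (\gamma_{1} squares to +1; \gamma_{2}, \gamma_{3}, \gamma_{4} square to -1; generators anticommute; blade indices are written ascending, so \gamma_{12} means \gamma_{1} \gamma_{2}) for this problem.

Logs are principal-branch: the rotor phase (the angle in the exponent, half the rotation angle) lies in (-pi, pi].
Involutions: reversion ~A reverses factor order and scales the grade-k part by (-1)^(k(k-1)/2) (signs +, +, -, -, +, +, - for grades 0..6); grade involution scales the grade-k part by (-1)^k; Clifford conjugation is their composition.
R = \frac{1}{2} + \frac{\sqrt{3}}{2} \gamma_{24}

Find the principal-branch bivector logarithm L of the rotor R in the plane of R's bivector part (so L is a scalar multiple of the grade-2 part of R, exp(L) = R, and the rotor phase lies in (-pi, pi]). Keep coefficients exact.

The scalar part of R is \frac{1}{2}, so the principal-branch rotor phase is pinned; divide the bivector part by its sine to get the unit plane — L is the phase times that plane.
Concretely: cos(phase) = \frac{1}{2} gives phase = ±\frac{\pi}{3}, and since phase/sin(phase) is even the sign is immaterial: L = (phase/sin(phase)) * <R>_2 = (\frac{2 \sqrt{3} \pi}{9}) * <R>_2.
Answer: \frac{\pi}{3} \gamma_{24}


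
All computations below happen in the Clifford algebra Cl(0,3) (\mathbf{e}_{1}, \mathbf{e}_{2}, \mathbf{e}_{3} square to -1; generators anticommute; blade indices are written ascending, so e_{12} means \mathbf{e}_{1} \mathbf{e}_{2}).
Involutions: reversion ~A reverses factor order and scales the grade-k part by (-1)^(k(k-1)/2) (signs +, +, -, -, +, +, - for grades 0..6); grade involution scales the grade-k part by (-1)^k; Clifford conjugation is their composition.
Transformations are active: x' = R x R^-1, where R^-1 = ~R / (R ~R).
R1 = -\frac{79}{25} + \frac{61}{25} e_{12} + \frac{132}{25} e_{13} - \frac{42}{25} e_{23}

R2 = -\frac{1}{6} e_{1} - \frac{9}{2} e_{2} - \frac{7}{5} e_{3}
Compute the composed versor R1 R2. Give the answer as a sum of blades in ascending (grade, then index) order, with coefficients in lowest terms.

Distribute over the terms of R2 (each basis-blade product reordered to ascending indices, repeated generators contracted through their squares):
R1 (-\frac{1}{6} e_{1}) = \frac{79}{150} e_{1} - \frac{61}{150} e_{2} - \frac{22}{25} e_{3} + \frac{7}{25} e_{123}
R1 (-\frac{9}{2} e_{2}) = \frac{549}{50} e_{1} + \frac{711}{50} e_{2} + \frac{189}{25} e_{3} + \frac{594}{25} e_{123}
R1 (-\frac{7}{5} e_{3}) = \frac{924}{125} e_{1} - \frac{294}{125} e_{2} + \frac{553}{125} e_{3} - \frac{427}{125} e_{123}
Summing the partial products and collecting blades:
Answer: \frac{7087}{375} e_{1} + \frac{4298}{375} e_{2} + \frac{1388}{125} e_{3} + \frac{2578}{125} e_{123}


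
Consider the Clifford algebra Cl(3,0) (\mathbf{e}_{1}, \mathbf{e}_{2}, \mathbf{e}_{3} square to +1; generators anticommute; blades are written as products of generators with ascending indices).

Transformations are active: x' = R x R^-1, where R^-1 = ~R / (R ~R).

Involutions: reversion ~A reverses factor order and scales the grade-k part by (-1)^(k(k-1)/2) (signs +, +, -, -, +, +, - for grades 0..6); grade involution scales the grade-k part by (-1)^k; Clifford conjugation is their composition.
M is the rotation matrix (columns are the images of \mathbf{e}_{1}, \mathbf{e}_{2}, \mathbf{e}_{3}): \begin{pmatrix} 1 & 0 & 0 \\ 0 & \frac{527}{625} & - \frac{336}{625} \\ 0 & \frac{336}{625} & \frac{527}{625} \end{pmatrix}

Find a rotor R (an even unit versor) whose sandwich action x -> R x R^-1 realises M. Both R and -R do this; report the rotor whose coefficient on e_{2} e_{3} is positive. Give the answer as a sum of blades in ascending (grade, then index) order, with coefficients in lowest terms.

Method: write R = a + b12*e_{1} e_{2} + b13*e_{1} e_{3} + b23*e_{2} e_{3} with a^2 + b12^2 + b13^2 + b23^2 = 1 (so R^-1 = ~R). Expanding the columns R e_j ~R gives tr M = 4a^2 - 1 and, from the antisymmetric part, M21 - M12 = -4a*b12, M13 - M31 = 4a*b13, M32 - M23 = -4a*b23.
Here tr M = \frac{1679}{625}, so a^2 = (1 + tr M)/4 = \frac{576}{625} and a = ±\frac{24}{25}. Taking a = \frac{24}{25}: M21 - M12 = 0, M13 - M31 = 0, M32 - M23 = \frac{672}{625}, giving b12 = 0, b13 = 0, b23 = -\frac{7}{25}, i.e. R = \frac{24}{25} - \frac{7}{25} e_{2} e_{3}.
Its e_{2} e_{3} coefficient is negative, so report the other preimage -R.
Answer: -\frac{24}{25} + \frac{7}{25} e_{2} e_{3}. Recall the cover is two-to-one: with M of trace \frac{1679}{625}, both preimages act alike, and the stated e_{2} e_{3} sign chooses the sheet.


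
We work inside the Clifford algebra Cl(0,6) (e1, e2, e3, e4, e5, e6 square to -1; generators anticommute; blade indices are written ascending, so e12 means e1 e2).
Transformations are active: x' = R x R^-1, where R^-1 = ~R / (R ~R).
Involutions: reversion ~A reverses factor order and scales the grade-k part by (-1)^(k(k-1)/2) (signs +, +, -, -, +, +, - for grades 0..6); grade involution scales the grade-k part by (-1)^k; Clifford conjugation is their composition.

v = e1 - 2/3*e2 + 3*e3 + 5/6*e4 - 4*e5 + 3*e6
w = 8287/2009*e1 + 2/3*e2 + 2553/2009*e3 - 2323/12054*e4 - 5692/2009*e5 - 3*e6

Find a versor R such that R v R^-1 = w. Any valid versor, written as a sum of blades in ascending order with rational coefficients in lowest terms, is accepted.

Reasoning: v^2 = w^2 = -1301/36 since conjugation preserves the quadratic form; R = v + w = 10296/2009*e1 + 8580/2009*e3 + 1287/2009*e4 - 13728/2009*e5 is then valid when invertible, keeping its own part and reversing (v - w)/2.
Answer: 10296/2009*e1 + 8580/2009*e3 + 1287/2009*e4 - 13728/2009*e5


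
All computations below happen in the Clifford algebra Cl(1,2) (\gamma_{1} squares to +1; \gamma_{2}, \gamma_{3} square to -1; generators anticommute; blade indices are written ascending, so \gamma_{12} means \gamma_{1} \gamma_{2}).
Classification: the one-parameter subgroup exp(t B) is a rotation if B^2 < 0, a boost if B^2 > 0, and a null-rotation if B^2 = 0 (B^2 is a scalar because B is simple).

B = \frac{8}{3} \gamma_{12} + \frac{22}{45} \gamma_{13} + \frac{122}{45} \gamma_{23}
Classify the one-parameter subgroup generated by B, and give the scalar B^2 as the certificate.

B^2 term by term: the squares give (\frac{8}{3})^2*(\gamma_{12})^2 + (\frac{22}{45})^2*(\gamma_{13})^2 + (\frac{122}{45})^2*(\gamma_{23})^2 = \frac{64}{9}*(+1) + \frac{484}{2025}*(+1) + \frac{14884}{2025}*(-1) = 0 (each basis 2-blade squares to minus the product of its generators' squares); cross terms between blades sharing an index anticommute and cancel. So B^2 = 0.
Answer: null-rotation, certificate B^2 = 0. Note: conjugating B changes its blade decomposition but never the scalar B^2 = 0, whose sign settles the classification.


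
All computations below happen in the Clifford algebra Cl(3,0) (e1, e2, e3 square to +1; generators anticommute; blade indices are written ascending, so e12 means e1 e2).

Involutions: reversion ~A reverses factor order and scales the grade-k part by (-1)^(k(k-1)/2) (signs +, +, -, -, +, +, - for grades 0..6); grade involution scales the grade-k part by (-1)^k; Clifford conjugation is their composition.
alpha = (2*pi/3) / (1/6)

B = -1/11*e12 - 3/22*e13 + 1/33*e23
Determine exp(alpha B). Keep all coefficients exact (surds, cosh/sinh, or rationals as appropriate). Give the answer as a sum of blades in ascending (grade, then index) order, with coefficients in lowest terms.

B^2 term by term: the squares give (-1/11)^2*(e12)^2 + (-3/22)^2*(e13)^2 + (1/33)^2*(e23)^2 = 1/121*(-1) + 9/484*(-1) + 1/1089*(-1) = -1/36 (each basis 2-blade squares to minus the product of its generators' squares); cross terms between blades sharing an index anticommute and cancel. So B^2 = -1/36.
B^2 = -1/36 — a negative square means the series sums to a rotation: l = 1/6, alpha*l = 2*pi/3, so exp(alpha B) = cos(2*pi/3) + (sin(2*pi/3)/(1/6))*B = -1/2 + (3*sqrt(3))*B.
Answer: -1/2 - 3*sqrt(3)/11*e12 - 9*sqrt(3)/22*e13 + sqrt(3)/11*e23


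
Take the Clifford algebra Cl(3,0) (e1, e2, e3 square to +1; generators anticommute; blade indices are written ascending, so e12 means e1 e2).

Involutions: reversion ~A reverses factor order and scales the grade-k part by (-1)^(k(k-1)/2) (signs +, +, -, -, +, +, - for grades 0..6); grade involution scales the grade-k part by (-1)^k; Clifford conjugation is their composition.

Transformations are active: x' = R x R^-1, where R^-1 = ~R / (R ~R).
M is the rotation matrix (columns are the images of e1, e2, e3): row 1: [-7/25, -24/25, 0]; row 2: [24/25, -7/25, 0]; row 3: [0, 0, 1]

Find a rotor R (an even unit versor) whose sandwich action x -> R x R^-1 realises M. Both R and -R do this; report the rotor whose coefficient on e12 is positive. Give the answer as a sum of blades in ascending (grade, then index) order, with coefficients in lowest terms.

Method: write R = a + b12*e12 + b13*e13 + b23*e23 with a^2 + b12^2 + b13^2 + b23^2 = 1 (so R^-1 = ~R). Expanding the columns R e_j ~R gives tr M = 4a^2 - 1 and, from the antisymmetric part, M21 - M12 = -4a*b12, M13 - M31 = 4a*b13, M32 - M23 = -4a*b23.
Here tr M = 11/25, so a^2 = (1 + tr M)/4 = 9/25 and a = ±3/5. Taking a = 3/5: M21 - M12 = 48/25, M13 - M31 = 0, M32 - M23 = 0, giving b12 = -4/5, b13 = 0, b23 = 0, i.e. R = 3/5 - 4/5*e12.
Its e12 coefficient is negative, so report the other preimage -R.
Answer: -3/5 + 4/5*e12. Note: both R and -R realise this M (trace 11/25); the covering map identifies them, and the e12-coefficient sign is the tie-breaker.


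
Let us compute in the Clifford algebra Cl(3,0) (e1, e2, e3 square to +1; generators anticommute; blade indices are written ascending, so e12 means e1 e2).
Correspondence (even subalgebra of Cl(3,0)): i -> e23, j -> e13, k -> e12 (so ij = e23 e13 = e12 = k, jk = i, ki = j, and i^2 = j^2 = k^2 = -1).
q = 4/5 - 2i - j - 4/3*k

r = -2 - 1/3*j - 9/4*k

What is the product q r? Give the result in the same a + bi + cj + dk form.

In blades: q = 4/5 - 4/3*e12 - e13 - 2*e23, r = -2 - 9/4*e12 - 1/3*e13.
Distribute q over r term by term (generator squares from the signature, products reordered to ascending indices): (4/5)*r = -8/5 - 9/5*e12 - 4/15*e13; (-4/3*e12)*r = -3 + 8/3*e12 - 4/9*e23; (-e13)*r = -1/3 + 2*e13 + 9/4*e23; (-2*e23)*r = 2/3*e12 - 9/2*e13 + 4*e23.
Sum: -74/15 + 23/15*e12 - 83/30*e13 + 209/36*e23; translating back through the correspondence:
Answer: -74/15 + 209/36*i - 83/30*j + 23/15*k


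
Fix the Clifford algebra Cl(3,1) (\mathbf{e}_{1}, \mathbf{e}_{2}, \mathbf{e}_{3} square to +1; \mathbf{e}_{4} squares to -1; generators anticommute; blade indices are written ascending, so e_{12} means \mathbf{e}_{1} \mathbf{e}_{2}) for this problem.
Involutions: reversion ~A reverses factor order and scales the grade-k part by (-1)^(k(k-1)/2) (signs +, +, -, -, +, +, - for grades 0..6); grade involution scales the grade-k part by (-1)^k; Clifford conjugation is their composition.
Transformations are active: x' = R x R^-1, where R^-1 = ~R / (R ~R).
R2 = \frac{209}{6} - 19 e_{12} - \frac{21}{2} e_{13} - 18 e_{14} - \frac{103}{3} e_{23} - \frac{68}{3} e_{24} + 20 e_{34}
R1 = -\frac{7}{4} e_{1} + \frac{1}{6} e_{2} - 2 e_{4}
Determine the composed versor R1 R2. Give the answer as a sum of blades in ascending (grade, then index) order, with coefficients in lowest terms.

Distribute over the terms of R1 (each basis-blade product reordered to ascending indices, repeated generators contracted through their squares):
(-\frac{7}{4} e_{1}) R2 = -\frac{1463}{24} e_{1} + \frac{133}{4} e_{2} + \frac{147}{8} e_{3} + \frac{63}{2} e_{4} + \frac{721}{12} e_{123} + \frac{119}{3} e_{124} - 35 e_{134}
(\frac{1}{6} e_{2}) R2 = \frac{19}{6} e_{1} + \frac{209}{36} e_{2} - \frac{103}{18} e_{3} - \frac{34}{9} e_{4} + \frac{7}{4} e_{123} + 3 e_{124} + \frac{10}{3} e_{234}
(-2 e_{4}) R2 = 36 e_{1} + \frac{136}{3} e_{2} - 40 e_{3} - \frac{209}{3} e_{4} + 38 e_{124} + 21 e_{134} + \frac{206}{3} e_{234}
Summing the partial products and collecting blades:
Answer: -\frac{523}{24} e_{1} + \frac{1519}{18} e_{2} - \frac{1969}{72} e_{3} - \frac{755}{18} e_{4} + \frac{371}{6} e_{123} + \frac{242}{3} e_{124} - 14 e_{134} + 72 e_{234}


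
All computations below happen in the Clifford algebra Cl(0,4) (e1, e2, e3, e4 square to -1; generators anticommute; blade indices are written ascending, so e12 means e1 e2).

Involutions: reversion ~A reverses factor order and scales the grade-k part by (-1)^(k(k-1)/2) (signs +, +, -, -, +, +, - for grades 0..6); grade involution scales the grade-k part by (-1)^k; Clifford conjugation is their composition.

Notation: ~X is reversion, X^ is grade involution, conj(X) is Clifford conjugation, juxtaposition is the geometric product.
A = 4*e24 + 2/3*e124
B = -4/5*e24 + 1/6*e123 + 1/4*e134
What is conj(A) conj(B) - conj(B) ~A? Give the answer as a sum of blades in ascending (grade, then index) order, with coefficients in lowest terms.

first term: 16/5 - 8/15*e1 - 1/6*e23 + 1/9*e34 - e123 + 2/3*e134
second term: 16/5 + 8/15*e1 - 1/6*e23 + 1/9*e34 + e123 - 2/3*e134
Answer: -16/15*e1 - 2*e123 + 4/3*e134


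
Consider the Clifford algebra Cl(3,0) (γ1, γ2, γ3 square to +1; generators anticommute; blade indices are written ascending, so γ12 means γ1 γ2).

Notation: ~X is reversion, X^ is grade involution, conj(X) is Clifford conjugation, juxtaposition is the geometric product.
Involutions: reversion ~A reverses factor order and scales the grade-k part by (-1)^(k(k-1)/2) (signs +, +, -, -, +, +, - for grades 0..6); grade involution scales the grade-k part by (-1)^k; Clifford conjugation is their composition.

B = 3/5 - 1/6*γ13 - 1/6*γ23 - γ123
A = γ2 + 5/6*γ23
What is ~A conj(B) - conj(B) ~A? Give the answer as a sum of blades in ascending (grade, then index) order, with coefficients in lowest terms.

first term: 5/36 - 5/6*γ1 + 3/5*γ2 + 1/6*γ3 - 5/36*γ12 + γ13 - 1/2*γ23 - 1/6*γ123
second term: 5/36 - 5/6*γ1 + 3/5*γ2 - 1/6*γ3 + 5/36*γ12 + γ13 - 1/2*γ23 - 1/6*γ123
Answer: 1/3*γ3 - 5/18*γ12


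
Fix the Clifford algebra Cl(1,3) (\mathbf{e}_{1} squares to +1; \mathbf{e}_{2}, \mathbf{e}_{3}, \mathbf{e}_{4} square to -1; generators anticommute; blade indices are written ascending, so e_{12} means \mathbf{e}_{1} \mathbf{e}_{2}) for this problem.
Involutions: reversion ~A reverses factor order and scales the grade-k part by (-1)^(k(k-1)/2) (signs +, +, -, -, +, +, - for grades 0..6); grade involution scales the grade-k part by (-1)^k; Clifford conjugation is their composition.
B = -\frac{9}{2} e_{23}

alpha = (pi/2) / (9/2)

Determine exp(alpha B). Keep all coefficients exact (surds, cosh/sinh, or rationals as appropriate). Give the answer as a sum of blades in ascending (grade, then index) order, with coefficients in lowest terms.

B^2 = (-\frac{9}{2})^2*(e_{23})^2 = \frac{81}{4}*(-1) = -\frac{81}{4} (a basis 2-blade squares to minus the product of its generators' squares).
B^2 = -\frac{81}{4} — the series telescopes trigonometrically here: l = \frac{9}{2}, alpha*l = \frac{\pi}{2}, so exp(alpha B) = cos(\frac{\pi}{2}) + (sin(\frac{\pi}{2})/(\frac{9}{2}))*B = 0 + (\frac{2}{9})*B.
Answer: -e_{23}
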